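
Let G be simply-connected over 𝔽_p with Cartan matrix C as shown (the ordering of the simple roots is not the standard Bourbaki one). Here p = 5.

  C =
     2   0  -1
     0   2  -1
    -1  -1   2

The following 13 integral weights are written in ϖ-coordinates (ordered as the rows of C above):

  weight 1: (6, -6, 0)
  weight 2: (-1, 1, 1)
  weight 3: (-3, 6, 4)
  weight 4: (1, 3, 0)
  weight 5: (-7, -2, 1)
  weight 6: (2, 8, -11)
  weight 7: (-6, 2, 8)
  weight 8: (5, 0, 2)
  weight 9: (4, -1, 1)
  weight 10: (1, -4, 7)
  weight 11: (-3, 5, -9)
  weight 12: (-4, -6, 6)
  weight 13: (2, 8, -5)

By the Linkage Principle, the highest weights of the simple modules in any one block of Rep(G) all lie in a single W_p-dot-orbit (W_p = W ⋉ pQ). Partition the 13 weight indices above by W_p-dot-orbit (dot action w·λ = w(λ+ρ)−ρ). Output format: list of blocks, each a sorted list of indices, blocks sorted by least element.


Dynkin diagram of C (from the 4 off-diagonal −1 entries): A_3.

Alcove-folded reps (p=5, 13 weights, presented ϖ-order):

    [1] (0, 2, 2)
    [2] (0, 2, 2)
    [3] (3, 2, 0)
    [4] (0, 2, 1)
    [5] (0, 3, 1)
    [6] (0, 2, 2)
    [7] (0, 2, 2)
    [8] (0, 3, 1)
    [9] (3, 2, 0)
    [10] (3, 2, 0)
    [11] (0, 2, 1)
    [12] (0, 2, 1)
    [13] (3, 1, 0)

Partition of {1..13} into 5 W_5-dot-orbits:

[[1, 2, 6, 7], [3, 9, 10], [4, 11, 12], [5, 8], [13]]


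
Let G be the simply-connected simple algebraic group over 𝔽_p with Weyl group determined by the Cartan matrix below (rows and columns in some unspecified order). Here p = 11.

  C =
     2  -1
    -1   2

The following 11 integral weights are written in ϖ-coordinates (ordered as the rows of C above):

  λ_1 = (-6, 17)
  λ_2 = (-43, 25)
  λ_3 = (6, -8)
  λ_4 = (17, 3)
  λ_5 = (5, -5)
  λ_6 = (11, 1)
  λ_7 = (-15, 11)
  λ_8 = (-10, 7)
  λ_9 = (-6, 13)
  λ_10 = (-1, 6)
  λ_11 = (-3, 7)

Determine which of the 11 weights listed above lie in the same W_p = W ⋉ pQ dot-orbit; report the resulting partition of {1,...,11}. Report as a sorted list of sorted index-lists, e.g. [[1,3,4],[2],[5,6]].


A_2 Cartan matrix, 2 simple roots permuted; ρ=(1,1).

Each λ_j+ρ reduced to Ā_11; 2-tuples below use C's row order:

  1: (2, 4) · 2: (2, 4) · 3: (0, 7) · 4: (0, 7) · 5: (2, 4) · 6: (8, 1) · 7: (8, 1) · 8: (8, 1) · 9: (2, 6) · 10: (0, 7) · 11: (2, 6)

These 11 weights hit 4 W_11-dot-orbits; sizes (3, 3, 3, 2):

[[1, 2, 5], [3, 4, 10], [6, 7, 8], [9, 11]]


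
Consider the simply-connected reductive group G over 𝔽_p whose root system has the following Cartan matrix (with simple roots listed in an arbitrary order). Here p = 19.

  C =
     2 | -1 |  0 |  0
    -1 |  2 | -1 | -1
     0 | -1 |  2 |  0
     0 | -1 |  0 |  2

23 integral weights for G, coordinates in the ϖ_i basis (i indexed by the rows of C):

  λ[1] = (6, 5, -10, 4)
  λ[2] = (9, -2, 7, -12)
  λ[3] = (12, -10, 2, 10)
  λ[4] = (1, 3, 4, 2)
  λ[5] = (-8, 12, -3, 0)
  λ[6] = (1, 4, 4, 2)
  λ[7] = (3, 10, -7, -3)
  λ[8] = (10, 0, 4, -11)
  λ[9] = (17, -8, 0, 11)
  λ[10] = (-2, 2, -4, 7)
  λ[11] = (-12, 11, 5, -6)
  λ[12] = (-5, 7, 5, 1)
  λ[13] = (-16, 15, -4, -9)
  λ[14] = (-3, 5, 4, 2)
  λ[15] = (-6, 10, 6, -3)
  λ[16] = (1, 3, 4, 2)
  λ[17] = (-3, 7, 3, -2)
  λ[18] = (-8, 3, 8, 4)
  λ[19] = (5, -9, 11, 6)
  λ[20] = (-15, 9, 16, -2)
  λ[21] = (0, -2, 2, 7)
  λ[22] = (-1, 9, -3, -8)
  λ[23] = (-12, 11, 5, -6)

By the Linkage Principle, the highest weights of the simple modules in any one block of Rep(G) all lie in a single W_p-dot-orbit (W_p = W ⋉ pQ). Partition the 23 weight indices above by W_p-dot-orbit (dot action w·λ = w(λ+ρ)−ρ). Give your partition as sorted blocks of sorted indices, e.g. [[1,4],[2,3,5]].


Type D_4, rank 4, |W|=192; reorder rows/cols to standard.

Each λ_j+ρ reduced to Ā_19; 4-tuples below use C's row order:

  1: (4, 3, 6, 2)
  2: (2, 5, 4, 1)
  3: (4, 3, 6, 2)
  4: (2, 4, 5, 3)
  5: (7, 4, 2, 1)
  6: (2, 4, 5, 3)
  7: (4, 3, 6, 2)
  8: (2, 5, 4, 1)
  9: (7, 4, 2, 1)
  10: (0, 1, 2, 7)
  11: (7, 4, 2, 1)
  12: (4, 3, 6, 2)
  13: (5, 1, 7, 2)
  14: (2, 4, 5, 3)
  15: (5, 1, 7, 2)
  16: (2, 4, 5, 3)
  17: (2, 5, 4, 1)
  18: (4, 3, 6, 2)
  19: (2, 5, 4, 1)
  20: (2, 4, 5, 3)
  21: (0, 1, 2, 7)
  22: (0, 1, 2, 7)
  23: (7, 4, 2, 1)

Grouping the 23 weights by Ā_19-representative: 6 linkage classes.

[[1, 3, 7, 12, 18], [2, 8, 17, 19], [4, 6, 14, 16, 20], [5, 9, 11, 23], [10, 21, 22], [13, 15]]


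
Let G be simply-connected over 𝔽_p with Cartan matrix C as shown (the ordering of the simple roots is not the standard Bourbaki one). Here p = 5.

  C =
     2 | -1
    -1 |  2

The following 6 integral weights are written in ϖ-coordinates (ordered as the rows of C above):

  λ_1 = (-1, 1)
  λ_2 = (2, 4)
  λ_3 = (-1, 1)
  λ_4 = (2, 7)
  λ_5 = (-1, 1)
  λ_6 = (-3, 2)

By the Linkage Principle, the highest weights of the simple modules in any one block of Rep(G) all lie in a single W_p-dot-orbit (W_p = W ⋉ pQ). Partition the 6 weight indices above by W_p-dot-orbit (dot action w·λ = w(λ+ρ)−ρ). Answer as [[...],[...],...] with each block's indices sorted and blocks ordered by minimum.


A_2 Cartan matrix, 2 simple roots permuted; ρ=(1,1).

W_5-reps of the 6 weights in Ā_5 (same 2-coord order as C):

  1: (0, 2) · 2: (0, 2) · 3: (0, 2) · 4: (2, 1) · 5: (0, 2) · 6: (2, 1)

2 distinct reps among the 6 weights ⇒ 2 W_5-linkage classes:

[[1, 2, 3, 5], [4, 6]]


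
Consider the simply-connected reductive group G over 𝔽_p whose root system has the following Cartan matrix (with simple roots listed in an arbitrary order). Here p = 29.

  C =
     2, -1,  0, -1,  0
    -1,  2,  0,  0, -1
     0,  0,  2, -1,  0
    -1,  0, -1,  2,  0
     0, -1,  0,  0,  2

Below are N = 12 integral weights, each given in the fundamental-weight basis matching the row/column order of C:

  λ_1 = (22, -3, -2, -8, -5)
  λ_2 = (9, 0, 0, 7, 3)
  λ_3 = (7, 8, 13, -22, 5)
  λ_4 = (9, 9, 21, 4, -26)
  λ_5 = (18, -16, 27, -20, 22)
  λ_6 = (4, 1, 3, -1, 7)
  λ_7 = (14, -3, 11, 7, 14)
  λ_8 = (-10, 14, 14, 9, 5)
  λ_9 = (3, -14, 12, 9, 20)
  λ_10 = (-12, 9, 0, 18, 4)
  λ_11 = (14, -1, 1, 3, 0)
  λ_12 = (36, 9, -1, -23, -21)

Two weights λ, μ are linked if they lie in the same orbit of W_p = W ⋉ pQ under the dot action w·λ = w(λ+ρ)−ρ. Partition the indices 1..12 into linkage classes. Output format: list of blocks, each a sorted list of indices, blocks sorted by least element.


Cartan matrix: type A_5 (|W|=720); un-permuting the 5 rows.

Folding the 12 weights λ_j+ρ into Ā_29 (reps in the given 5-coord order):

  [1] (9, 4, 7, 1, 2)
  [2] (10, 1, 1, 8, 4)
  [3] (9, 4, 7, 1, 2)
  [4] (5, 2, 4, 0, 8)
  [5] (15, 0, 2, 4, 1)
  [6] (5, 2, 4, 0, 8)
  [7] (9, 4, 7, 1, 2)
  [8] (9, 4, 7, 1, 2)
  [9] (9, 4, 7, 1, 2)
  [10] (10, 1, 1, 8, 4)
  [11] (15, 0, 2, 4, 1)
  [12] (5, 2, 4, 0, 8)

The 12 indices split into 4 linkage classes (same alcove rep ⇔ same W_29-dot-orbit):

[[1, 3, 7, 8, 9], [2, 10], [4, 6, 12], [5, 11]]


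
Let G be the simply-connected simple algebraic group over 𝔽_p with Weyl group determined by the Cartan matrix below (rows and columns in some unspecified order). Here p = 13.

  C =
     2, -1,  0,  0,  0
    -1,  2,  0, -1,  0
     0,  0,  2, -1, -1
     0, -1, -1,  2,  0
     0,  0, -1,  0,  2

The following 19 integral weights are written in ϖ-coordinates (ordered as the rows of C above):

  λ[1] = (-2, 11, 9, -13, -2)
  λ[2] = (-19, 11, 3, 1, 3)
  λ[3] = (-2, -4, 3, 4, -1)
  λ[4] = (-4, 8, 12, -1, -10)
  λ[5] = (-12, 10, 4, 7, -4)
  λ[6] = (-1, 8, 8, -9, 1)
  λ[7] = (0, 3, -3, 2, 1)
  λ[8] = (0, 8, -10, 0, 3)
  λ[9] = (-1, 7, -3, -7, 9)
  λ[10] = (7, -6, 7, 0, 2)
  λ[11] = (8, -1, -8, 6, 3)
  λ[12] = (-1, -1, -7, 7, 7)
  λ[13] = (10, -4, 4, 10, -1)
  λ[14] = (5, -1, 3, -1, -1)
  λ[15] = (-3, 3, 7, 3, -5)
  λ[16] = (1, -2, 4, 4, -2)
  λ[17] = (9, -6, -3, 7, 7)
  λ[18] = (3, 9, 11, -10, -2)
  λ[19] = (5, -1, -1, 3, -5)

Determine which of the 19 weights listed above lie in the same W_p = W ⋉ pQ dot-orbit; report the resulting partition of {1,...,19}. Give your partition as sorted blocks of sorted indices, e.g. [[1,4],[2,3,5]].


Type A_5, rank 5, |W|=720; reorder rows/cols to standard.

λ_j+ρ reflected into Ā_13 (⟨·,θ^∨⟩≤13); 5-tuples as given:

    1: (0, 1, 1, 8, 2)
    2: (3, 1, 4, 1, 0)
    3: (3, 1, 4, 1, 0)
    4: (6, 0, 4, 0, 0)
    5: (0, 0, 6, 2, 2)
    6: (0, 1, 1, 8, 2)
    7: (1, 4, 2, 1, 0)
    8: (1, 1, 4, 4, 1)
    9: (0, 0, 6, 2, 2)
    10: (1, 1, 4, 4, 1)
    11: (6, 0, 4, 0, 0)
    12: (0, 0, 6, 2, 2)
    13: (0, 0, 6, 2, 2)
    14: (6, 0, 4, 0, 0)
    15: (1, 1, 4, 4, 1)
    16: (1, 1, 4, 4, 1)
    17: (1, 4, 2, 1, 0)
    18: (0, 1, 1, 8, 2)
    19: (6, 0, 4, 0, 0)

Grouping the 19 weights by Ā_13-representative: 6 linkage classes.

[[1, 6, 18], [2, 3], [4, 11, 14, 19], [5, 9, 12, 13], [7, 17], [8, 10, 15, 16]]


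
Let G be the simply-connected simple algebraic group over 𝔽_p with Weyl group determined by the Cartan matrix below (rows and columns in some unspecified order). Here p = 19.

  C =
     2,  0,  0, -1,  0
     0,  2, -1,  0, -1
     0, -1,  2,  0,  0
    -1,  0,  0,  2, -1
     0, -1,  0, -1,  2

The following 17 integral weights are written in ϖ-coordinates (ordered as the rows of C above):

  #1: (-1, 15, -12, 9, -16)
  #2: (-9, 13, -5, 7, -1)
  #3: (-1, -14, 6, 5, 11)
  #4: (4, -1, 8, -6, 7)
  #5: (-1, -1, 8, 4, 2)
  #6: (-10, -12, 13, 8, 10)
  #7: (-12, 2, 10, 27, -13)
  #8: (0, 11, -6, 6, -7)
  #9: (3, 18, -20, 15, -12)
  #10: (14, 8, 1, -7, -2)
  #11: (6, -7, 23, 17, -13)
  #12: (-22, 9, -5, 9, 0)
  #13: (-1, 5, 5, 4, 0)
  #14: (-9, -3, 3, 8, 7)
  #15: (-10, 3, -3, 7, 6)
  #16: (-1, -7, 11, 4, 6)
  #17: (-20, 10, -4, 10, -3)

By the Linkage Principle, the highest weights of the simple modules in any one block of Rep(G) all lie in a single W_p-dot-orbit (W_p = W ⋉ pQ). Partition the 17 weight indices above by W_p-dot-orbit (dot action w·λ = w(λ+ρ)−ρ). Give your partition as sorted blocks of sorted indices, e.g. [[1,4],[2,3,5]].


C ↔ A_5 under row/col permutation; |W(A_5)| = 720.

W_19-reps of the 17 weights in Ā_19 (same 5-coord order as C):

  [1] (5, 10, 1, 0, 0) · [2] (5, 10, 1, 0, 0) · [3] (0, 6, 6, 5, 1) · [4] (0, 0, 9, 5, 3) · [5] (0, 0, 9, 5, 3) · [6] (5, 10, 1, 0, 0) · [7] (0, 0, 9, 5, 3) · [8] (1, 1, 5, 1, 6) · [9] (5, 10, 1, 0, 0) · [10] (8, 2, 2, 1, 6) · [11] (0, 6, 6, 5, 1) · [12] (8, 2, 2, 1, 6) · [13] (0, 6, 6, 5, 1) · [14] (8, 2, 2, 1, 6) · [15] (8, 2, 2, 1, 6) · [16] (0, 6, 6, 5, 1) · [17] (8, 2, 0, 2, 6)

Grouping the 17 weights by Ā_19-representative: 6 linkage classes.

[[1, 2, 6, 9], [3, 11, 13, 16], [4, 5, 7], [8], [10, 12, 14, 15], [17]]


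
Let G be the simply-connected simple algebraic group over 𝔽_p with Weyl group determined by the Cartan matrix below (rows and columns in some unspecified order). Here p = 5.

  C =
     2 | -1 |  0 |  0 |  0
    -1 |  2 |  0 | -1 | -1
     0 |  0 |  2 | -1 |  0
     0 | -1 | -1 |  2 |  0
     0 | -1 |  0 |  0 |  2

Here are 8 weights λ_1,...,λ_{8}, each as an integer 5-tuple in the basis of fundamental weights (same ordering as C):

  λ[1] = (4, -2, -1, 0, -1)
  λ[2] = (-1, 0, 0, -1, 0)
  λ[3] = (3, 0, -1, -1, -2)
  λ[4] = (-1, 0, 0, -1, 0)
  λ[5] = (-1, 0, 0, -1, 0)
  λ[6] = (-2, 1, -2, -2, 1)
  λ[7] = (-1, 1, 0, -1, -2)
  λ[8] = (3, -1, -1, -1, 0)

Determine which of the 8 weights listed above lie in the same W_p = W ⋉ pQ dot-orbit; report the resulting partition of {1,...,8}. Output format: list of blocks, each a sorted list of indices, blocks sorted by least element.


Type D_5, rank 5, |W|=1920; reorder rows/cols to standard.

Ā_5 reps of the 8 weights (D_5, coords as presented):

  [1] (4, 0, 0, 0, 1);  [2] (0, 1, 1, 0, 1);  [3] (4, 0, 0, 0, 1);  [4] (0, 1, 1, 0, 1);  [5] (0, 1, 1, 0, 1);  [6] (0, 1, 1, 0, 1);  [7] (0, 1, 1, 0, 1);  [8] (4, 0, 0, 0, 1)

Grouping the 8 weights by Ā_5-representative: 2 linkage classes.

[[1, 3, 8], [2, 4, 5, 6, 7]]


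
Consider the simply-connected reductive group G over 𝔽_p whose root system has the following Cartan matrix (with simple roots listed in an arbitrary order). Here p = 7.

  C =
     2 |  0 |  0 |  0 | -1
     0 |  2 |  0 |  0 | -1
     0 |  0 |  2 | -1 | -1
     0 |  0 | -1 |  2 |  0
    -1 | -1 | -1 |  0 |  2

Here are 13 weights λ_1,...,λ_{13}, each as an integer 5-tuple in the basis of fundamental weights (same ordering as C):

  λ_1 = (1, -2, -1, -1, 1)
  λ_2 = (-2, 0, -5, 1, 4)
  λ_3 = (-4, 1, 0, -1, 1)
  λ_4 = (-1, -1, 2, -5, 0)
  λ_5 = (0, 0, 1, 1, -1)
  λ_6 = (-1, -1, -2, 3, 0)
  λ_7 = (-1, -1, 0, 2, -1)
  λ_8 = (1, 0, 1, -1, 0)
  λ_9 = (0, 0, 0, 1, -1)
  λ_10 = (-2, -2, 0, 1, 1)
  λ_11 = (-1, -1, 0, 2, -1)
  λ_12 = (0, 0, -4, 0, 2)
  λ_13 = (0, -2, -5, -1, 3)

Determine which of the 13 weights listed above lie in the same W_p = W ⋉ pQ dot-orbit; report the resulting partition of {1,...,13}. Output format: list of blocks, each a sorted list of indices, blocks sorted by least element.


Root system D_5: the 5×5 matrix C matches after relabeling.

Folding the 13 weights λ_j+ρ into Ā_7 (reps in the given 5-coord order):

  [1] (2, 1, 0, 0, 1)
  [2] (1, 1, 1, 2, 0)
  [3] (2, 1, 0, 0, 1)
  [4] (0, 0, 1, 3, 0)
  [5] (1, 1, 1, 2, 0)
  [6] (0, 0, 1, 3, 0)
  [7] (0, 0, 1, 3, 0)
  [8] (2, 1, 0, 0, 1)
  [9] (1, 1, 1, 2, 0)
  [10] (1, 1, 1, 2, 0)
  [11] (0, 0, 1, 3, 0)
  [12] (1, 1, 1, 2, 0)
  [13] (0, 0, 1, 3, 0)

3 distinct reps among the 13 weights ⇒ 3 W_7-linkage classes:

[[1, 3, 8], [2, 5, 9, 10, 12], [4, 6, 7, 11, 13]]


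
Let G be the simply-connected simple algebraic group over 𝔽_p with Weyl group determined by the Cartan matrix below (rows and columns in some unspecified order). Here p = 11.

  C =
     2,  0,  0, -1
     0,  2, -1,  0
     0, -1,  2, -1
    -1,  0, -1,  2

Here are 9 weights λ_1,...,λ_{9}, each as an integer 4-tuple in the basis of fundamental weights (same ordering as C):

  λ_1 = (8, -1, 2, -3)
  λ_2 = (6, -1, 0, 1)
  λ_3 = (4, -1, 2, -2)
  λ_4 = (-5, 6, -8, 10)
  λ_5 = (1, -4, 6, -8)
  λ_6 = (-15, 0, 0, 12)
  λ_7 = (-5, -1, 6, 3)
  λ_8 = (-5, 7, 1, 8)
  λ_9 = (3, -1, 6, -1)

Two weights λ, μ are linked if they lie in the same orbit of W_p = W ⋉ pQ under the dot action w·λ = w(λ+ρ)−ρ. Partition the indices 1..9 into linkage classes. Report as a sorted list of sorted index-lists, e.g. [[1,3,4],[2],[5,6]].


A_4 Cartan matrix, 4 simple roots permuted; ρ=(1,1,1,1).

Folding the 9 weights λ_j+ρ into Ā_11 (reps in the given 4-coord order):

  λ_1 → (7, 0, 1, 2);  λ_2 → (7, 0, 1, 2);  λ_3 → (4, 0, 2, 1);  λ_4 → (4, 0, 7, 0);  λ_5 → (4, 0, 2, 1);  λ_6 → (7, 0, 1, 2);  λ_7 → (4, 0, 7, 0);  λ_8 → (4, 0, 2, 1);  λ_9 → (4, 0, 7, 0)

Partition of {1..9} into 3 W_11-dot-orbits:

[[1, 2, 6], [3, 5, 8], [4, 7, 9]]


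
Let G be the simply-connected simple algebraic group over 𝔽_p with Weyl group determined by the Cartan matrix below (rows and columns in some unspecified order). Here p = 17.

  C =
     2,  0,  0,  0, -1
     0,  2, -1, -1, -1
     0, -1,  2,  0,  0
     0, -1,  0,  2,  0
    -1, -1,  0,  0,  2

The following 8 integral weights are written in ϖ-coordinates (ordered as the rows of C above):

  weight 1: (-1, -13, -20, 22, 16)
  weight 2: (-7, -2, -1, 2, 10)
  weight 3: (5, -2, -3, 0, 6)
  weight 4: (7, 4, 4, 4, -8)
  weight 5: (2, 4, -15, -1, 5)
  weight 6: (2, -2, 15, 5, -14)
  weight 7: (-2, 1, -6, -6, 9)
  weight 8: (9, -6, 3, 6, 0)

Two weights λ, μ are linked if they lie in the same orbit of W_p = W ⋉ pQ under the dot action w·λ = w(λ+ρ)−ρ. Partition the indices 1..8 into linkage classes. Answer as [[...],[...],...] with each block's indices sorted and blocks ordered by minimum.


Dynkin diagram of C (from the 8 off-diagonal −1 entries): D_5.

Ā_17 reps of the 8 weights (D_5, coords as presented):

  λ_1+ρ ↦ (0, 3, 2, 6, 0)
  λ_2+ρ ↦ (6, 0, 1, 2, 4)
  λ_3+ρ ↦ (6, 0, 1, 2, 4)
  λ_4+ρ ↦ (1, 2, 3, 3, 1)
  λ_5+ρ ↦ (0, 3, 2, 6, 0)
  λ_6+ρ ↦ (1, 2, 3, 3, 1)
  λ_7+ρ ↦ (1, 2, 3, 3, 1)
  λ_8+ρ ↦ (6, 0, 1, 2, 4)

Partition of {1..8} into 3 W_17-dot-orbits:

[[1, 5], [2, 3, 8], [4, 6, 7]]


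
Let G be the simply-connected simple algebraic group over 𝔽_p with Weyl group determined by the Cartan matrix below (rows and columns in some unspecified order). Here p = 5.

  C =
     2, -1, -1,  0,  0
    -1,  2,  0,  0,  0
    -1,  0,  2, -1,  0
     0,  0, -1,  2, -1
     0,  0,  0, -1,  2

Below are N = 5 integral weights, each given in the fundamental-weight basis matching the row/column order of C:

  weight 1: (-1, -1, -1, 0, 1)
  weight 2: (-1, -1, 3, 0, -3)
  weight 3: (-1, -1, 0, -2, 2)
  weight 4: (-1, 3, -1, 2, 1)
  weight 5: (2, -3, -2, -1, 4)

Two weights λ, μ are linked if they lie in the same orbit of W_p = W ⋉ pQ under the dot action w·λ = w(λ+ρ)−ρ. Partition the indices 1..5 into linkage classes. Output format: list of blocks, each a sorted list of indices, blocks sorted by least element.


Root system A_5: the 5×5 matrix C matches after relabeling.

Ā_5 reps of the 5 weights (A_5, coords as presented):

    1: (0, 0, 0, 1, 2)
    2: (0, 0, 3, 1, 1)
    3: (0, 0, 0, 1, 2)
    4: (0, 0, 0, 1, 2)
    5: (0, 0, 0, 1, 2)

Grouping the 5 weights by Ā_5-representative: 2 linkage classes.

[[1, 3, 4, 5], [2]]


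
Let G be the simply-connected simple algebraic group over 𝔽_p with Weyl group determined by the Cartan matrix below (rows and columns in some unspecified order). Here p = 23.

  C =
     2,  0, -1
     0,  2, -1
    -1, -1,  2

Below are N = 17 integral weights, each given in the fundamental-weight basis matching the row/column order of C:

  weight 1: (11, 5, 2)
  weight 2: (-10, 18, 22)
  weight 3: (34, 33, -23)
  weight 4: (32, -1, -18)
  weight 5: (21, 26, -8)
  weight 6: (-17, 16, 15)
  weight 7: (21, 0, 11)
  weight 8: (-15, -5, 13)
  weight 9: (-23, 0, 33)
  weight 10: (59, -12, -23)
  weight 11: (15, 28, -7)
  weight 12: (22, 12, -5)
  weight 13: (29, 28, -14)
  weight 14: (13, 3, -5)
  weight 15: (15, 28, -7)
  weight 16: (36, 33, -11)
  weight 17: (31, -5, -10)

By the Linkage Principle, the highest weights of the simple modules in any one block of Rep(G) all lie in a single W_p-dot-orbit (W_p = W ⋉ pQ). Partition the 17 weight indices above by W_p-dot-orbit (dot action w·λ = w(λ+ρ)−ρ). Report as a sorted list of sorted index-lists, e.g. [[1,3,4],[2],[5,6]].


Cartan matrix: type A_3 (|W|=24); un-permuting the 3 rows.

Alcove-folded reps (p=23, 17 weights, presented ϖ-order):

    1: (12, 6, 3)
    2: (10, 0, 4)
    3: (10, 11, 1)
    4: (6, 7, 0)
    5: (4, 1, 3)
    6: (6, 7, 0)
    7: (10, 11, 1)
    8: (10, 0, 4)
    9: (10, 11, 1)
    10: (4, 1, 10)
    11: (6, 7, 0)
    12: (10, 0, 4)
    13: (6, 7, 0)
    14: (10, 0, 4)
    15: (6, 7, 0)
    16: (4, 1, 10)
    17: (10, 0, 4)

The 17 indices split into 6 linkage classes (same alcove rep ⇔ same W_23-dot-orbit):

[[1], [2, 8, 12, 14, 17], [3, 7, 9], [4, 6, 11, 13, 15], [5], [10, 16]]


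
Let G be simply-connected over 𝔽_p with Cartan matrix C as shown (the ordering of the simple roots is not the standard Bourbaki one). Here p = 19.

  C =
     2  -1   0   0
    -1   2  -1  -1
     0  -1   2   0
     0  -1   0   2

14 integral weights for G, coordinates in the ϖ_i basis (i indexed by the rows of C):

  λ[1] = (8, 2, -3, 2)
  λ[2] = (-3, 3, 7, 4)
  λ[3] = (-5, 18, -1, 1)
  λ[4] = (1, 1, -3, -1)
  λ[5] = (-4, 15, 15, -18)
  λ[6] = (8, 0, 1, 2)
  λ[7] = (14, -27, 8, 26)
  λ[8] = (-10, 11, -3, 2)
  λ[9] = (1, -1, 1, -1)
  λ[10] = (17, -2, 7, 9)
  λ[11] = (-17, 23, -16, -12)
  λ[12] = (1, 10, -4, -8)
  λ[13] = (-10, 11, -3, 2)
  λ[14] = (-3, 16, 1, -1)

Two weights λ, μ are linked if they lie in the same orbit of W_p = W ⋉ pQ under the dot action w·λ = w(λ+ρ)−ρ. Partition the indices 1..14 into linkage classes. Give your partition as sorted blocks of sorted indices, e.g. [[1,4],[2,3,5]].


Dynkin diagram of C (from the 6 off-diagonal −1 entries): D_4.

Each λ_j+ρ reduced to Ā_19; 4-tuples below use C's row order:

    λ_1 → (9, 1, 2, 3)
    λ_2 → (2, 2, 8, 5)
    λ_3 → (2, 0, 2, 0)
    λ_4 → (2, 0, 2, 0)
    λ_5 → (9, 1, 2, 3)
    λ_6 → (9, 1, 2, 3)
    λ_7 → (2, 1, 8, 6)
    λ_8 → (9, 1, 2, 3)
    λ_9 → (2, 0, 2, 0)
    λ_10 → (2, 1, 8, 6)
    λ_11 → (2, 1, 3, 7)
    λ_12 → (2, 1, 3, 7)
    λ_13 → (9, 1, 2, 3)
    λ_14 → (2, 0, 2, 0)

These 14 weights hit 5 W_19-dot-orbits; sizes (5, 1, 4, 2, 2):

[[1, 5, 6, 8, 13], [2], [3, 4, 9, 14], [7, 10], [11, 12]]


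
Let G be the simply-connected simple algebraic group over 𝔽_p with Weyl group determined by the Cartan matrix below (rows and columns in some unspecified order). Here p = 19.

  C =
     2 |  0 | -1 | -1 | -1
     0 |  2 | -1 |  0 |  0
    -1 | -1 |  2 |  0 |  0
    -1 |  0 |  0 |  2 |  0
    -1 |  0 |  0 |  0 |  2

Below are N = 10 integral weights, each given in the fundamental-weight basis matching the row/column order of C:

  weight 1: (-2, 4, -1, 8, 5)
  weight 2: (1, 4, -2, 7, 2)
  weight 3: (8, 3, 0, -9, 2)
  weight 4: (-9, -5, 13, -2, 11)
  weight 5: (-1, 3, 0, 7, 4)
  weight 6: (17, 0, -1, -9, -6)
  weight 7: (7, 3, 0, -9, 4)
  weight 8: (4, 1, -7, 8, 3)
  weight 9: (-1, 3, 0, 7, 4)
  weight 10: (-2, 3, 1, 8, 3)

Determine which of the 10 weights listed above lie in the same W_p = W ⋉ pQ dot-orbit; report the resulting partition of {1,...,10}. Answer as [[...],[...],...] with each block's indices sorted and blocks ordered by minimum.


Type D_5, rank 5, |W|=1920; reorder rows/cols to standard.

Each λ_j+ρ reduced to Ā_19; 5-tuples below use C's row order:

  λ_1 → (0, 4, 1, 8, 5)
  λ_2 → (1, 4, 1, 8, 3)
  λ_3 → (1, 4, 1, 8, 3)
  λ_4 → (1, 4, 1, 8, 3)
  λ_5 → (0, 4, 1, 8, 5)
  λ_6 → (0, 4, 1, 8, 5)
  λ_7 → (0, 4, 1, 8, 5)
  λ_8 → (1, 4, 1, 8, 3)
  λ_9 → (0, 4, 1, 8, 5)
  λ_10 → (1, 4, 1, 8, 3)

2 distinct reps among the 10 weights ⇒ 2 W_19-linkage classes:

[[1, 5, 6, 7, 9], [2, 3, 4, 8, 10]]


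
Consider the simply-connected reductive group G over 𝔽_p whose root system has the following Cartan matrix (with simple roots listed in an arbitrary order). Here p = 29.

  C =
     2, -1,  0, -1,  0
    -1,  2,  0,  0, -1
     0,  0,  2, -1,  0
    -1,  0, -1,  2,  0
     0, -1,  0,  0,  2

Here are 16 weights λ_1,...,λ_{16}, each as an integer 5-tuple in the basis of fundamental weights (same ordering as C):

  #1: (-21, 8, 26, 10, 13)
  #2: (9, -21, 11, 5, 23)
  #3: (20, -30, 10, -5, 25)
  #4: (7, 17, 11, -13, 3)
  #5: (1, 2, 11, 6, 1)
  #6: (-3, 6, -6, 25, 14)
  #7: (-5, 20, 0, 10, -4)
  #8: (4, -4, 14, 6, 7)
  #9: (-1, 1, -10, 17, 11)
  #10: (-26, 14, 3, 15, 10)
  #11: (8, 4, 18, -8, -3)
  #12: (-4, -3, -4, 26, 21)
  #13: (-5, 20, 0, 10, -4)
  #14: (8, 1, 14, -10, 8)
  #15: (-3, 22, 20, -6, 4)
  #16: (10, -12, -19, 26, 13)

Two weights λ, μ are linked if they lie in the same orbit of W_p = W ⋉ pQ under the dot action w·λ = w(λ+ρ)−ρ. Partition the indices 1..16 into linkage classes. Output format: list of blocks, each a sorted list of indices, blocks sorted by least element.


C ↔ A_5 under row/col permutation; |W(A_5)| = 720.

Ā_29 reps of the 16 weights (A_5, coords as presented):

  λ_1 → (0, 2, 6, 9, 9);  λ_2 → (6, 10, 5, 4, 1);  λ_3 → (4, 14, 1, 7, 3);  λ_4 → (4, 14, 1, 7, 3);  λ_5 → (2, 3, 12, 7, 2);  λ_6 → (2, 3, 12, 7, 2);  λ_7 → (4, 14, 1, 7, 3);  λ_8 → (2, 3, 12, 7, 2);  λ_9 → (0, 2, 6, 9, 9);  λ_10 → (6, 10, 5, 4, 1);  λ_11 → (2, 3, 12, 7, 2);  λ_12 → (2, 3, 12, 7, 2);  λ_13 → (4, 14, 1, 7, 3);  λ_14 → (0, 2, 6, 9, 9);  λ_15 → (5, 8, 1, 2, 8);  λ_16 → (0, 2, 6, 9, 9)

The 16 indices split into 5 linkage classes (same alcove rep ⇔ same W_29-dot-orbit):

[[1, 9, 14, 16], [2, 10], [3, 4, 7, 13], [5, 6, 8, 11, 12], [15]]


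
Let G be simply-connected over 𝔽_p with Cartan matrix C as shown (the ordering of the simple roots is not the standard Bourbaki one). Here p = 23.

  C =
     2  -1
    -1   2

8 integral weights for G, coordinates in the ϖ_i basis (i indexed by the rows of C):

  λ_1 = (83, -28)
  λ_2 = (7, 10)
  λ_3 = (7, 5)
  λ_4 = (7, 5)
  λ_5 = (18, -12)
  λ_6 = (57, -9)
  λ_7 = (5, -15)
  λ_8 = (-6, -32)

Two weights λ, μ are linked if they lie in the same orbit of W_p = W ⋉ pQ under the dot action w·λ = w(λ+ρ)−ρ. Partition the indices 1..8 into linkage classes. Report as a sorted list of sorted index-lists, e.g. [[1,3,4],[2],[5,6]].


A_2 Cartan matrix, 2 simple roots permuted; ρ=(1,1).

Folding the 8 weights λ_j+ρ into Ā_23 (reps in the given 2-coord order):

    λ_1 → (8, 11)
    λ_2 → (8, 11)
    λ_3 → (8, 6)
    λ_4 → (8, 6)
    λ_5 → (8, 11)
    λ_6 → (8, 11)
    λ_7 → (8, 6)
    λ_8 → (10, 8)

The 8 indices split into 3 linkage classes (same alcove rep ⇔ same W_23-dot-orbit):

[[1, 2, 5, 6], [3, 4, 7], [8]]


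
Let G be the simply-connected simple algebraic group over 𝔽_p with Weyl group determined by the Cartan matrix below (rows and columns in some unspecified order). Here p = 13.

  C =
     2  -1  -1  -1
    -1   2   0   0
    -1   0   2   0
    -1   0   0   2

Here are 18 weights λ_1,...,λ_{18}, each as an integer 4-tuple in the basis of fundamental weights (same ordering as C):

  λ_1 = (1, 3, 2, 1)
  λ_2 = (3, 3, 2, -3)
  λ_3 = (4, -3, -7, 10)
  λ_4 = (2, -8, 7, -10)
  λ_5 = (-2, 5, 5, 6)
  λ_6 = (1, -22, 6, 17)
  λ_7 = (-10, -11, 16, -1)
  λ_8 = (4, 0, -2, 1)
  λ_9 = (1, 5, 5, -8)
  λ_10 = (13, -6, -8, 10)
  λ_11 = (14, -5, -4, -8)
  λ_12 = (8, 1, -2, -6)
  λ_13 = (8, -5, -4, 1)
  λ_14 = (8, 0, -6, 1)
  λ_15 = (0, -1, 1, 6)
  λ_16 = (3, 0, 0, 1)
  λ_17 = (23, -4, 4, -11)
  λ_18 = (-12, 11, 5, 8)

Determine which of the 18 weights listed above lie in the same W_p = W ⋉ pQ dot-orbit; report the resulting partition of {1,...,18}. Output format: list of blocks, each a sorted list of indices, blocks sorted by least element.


D_4 Cartan matrix, 4 simple roots permuted; ρ=(1,1,1,1).

W_13-reps of the 18 weights in Ā_13 (same 4-coord order as C):

  [1] (2, 4, 3, 2)
  [2] (2, 4, 3, 2)
  [3] (1, 0, 2, 7)
  [4] (2, 4, 3, 2)
  [5] (4, 1, 1, 2)
  [6] (4, 1, 1, 2)
  [7] (2, 4, 3, 2)
  [8] (4, 1, 1, 2)
  [9] (4, 1, 1, 2)
  [10] (1, 6, 4, 0)
  [11] (2, 2, 1, 5)
  [12] (2, 2, 1, 5)
  [13] (2, 4, 3, 2)
  [14] (1, 1, 5, 2)
  [15] (1, 0, 2, 7)
  [16] (4, 1, 1, 2)
  [17] (1, 0, 2, 7)
  [18] (1, 1, 5, 2)

Linkage partition of the 18 weights (6 classes, p=13):

[[1, 2, 4, 7, 13], [3, 15, 17], [5, 6, 8, 9, 16], [10], [11, 12], [14, 18]]


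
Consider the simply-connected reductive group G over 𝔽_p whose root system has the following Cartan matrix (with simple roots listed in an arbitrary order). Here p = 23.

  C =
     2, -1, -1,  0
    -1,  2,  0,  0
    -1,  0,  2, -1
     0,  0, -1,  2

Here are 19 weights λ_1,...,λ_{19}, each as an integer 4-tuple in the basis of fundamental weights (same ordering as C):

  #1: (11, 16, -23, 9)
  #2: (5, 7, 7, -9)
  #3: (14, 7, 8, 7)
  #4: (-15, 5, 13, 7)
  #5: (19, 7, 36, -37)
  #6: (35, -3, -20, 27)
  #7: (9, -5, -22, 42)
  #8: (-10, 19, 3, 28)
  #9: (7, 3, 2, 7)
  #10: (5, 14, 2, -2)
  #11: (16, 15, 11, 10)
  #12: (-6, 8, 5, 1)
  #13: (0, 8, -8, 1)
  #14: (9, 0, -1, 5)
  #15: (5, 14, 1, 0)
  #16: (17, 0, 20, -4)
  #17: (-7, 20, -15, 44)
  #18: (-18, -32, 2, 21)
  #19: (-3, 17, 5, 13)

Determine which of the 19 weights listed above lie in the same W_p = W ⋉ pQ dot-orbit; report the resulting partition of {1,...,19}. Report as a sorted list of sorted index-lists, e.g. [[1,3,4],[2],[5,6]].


Root system A_4: the 4×4 matrix C matches after relabeling.

Ā_23 reps of the 19 weights (A_4, coords as presented):

  [1] (10, 1, 0, 6)
  [2] (6, 8, 0, 8)
  [3] (6, 8, 0, 8)
  [4] (6, 8, 0, 8)
  [5] (5, 4, 1, 2)
  [6] (5, 4, 1, 2)
  [7] (5, 4, 1, 2)
  [8] (5, 4, 1, 2)
  [9] (8, 4, 3, 8)
  [10] (6, 14, 2, 0)
  [11] (10, 1, 0, 6)
  [12] (5, 4, 1, 2)
  [13] (2, 3, 4, 1)
  [14] (10, 1, 0, 6)
  [15] (6, 14, 2, 0)
  [16] (2, 3, 4, 1)
  [17] (6, 14, 2, 0)
  [18] (6, 14, 2, 0)
  [19] (2, 3, 4, 1)

6 distinct reps among the 19 weights ⇒ 6 W_23-linkage classes:

[[1, 11, 14], [2, 3, 4], [5, 6, 7, 8, 12], [9], [10, 15, 17, 18], [13, 16, 19]]


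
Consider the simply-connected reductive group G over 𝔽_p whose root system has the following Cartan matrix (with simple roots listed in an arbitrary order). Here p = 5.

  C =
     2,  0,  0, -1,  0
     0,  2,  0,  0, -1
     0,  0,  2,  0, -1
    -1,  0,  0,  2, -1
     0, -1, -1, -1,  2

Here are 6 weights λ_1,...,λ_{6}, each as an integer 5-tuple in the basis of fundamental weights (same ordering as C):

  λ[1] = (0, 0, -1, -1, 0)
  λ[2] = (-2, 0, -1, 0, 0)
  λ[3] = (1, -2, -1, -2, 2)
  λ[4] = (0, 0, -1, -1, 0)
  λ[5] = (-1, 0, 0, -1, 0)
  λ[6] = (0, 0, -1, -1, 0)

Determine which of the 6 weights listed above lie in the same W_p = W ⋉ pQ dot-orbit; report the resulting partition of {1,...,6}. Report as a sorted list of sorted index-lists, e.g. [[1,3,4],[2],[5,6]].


Type D_5, rank 5, |W|=1920; reorder rows/cols to standard.

Each λ_j+ρ reduced to Ā_5; 5-tuples below use C's row order:

  1: (1, 1, 0, 0, 1)
  2: (1, 1, 0, 0, 1)
  3: (1, 1, 0, 0, 1)
  4: (1, 1, 0, 0, 1)
  5: (0, 1, 1, 0, 1)
  6: (1, 1, 0, 0, 1)

These 6 weights hit 2 W_5-dot-orbits; sizes (5, 1):

[[1, 2, 3, 4, 6], [5]]


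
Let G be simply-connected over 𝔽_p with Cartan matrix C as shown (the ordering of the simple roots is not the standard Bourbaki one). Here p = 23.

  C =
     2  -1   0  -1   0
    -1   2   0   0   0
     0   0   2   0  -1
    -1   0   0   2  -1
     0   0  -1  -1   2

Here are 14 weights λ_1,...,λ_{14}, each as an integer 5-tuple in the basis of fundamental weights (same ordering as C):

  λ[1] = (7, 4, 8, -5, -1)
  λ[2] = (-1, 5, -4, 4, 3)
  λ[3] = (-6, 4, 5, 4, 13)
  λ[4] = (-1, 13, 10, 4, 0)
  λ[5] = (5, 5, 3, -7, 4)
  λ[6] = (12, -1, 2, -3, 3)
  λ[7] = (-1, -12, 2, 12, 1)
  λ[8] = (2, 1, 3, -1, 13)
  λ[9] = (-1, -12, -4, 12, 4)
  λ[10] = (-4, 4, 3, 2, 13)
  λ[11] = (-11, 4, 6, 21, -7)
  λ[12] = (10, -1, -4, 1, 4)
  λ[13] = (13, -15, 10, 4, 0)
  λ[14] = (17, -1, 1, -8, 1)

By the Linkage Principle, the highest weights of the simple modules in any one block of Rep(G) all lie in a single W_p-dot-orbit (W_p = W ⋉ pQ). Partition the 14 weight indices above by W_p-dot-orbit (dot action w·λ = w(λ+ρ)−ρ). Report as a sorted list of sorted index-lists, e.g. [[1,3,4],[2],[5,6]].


A_5 Cartan matrix, 5 simple roots permuted; ρ=(1,1,1,1,1).

W_23-reps of the 14 weights in Ā_23 (same 5-coord order as C):

    λ_1 → (4, 5, 5, 0, 4)
    λ_2 → (0, 6, 3, 5, 1)
    λ_3 → (3, 2, 4, 0, 14)
    λ_4 → (0, 6, 3, 5, 1)
    λ_5 → (0, 6, 3, 5, 1)
    λ_6 → (11, 0, 3, 2, 2)
    λ_7 → (11, 0, 3, 2, 2)
    λ_8 → (3, 2, 4, 0, 14)
    λ_9 → (11, 0, 3, 2, 2)
    λ_10 → (3, 2, 4, 0, 14)
    λ_11 → (5, 5, 1, 6, 6)
    λ_12 → (11, 0, 3, 2, 2)
    λ_13 → (0, 6, 3, 5, 1)
    λ_14 → (11, 0, 3, 2, 2)

Partition of {1..14} into 5 W_23-dot-orbits:

[[1], [2, 4, 5, 13], [3, 8, 10], [6, 7, 9, 12, 14], [11]]


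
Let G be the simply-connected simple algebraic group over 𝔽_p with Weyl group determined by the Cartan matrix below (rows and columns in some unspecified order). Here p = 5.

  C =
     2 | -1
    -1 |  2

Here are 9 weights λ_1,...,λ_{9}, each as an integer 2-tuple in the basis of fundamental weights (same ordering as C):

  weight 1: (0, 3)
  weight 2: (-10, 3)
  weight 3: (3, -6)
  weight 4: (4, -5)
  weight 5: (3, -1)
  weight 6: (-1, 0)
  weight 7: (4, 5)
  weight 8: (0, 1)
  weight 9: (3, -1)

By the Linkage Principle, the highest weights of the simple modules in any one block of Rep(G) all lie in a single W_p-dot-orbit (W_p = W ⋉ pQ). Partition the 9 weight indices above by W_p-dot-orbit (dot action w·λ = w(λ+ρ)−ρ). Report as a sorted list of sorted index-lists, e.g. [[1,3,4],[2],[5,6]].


Cartan matrix: type A_2 (|W|=6); un-permuting the 2 rows.

λ_j+ρ reflected into Ā_5 (⟨·,θ^∨⟩≤5); 2-tuples as given:

    1: (1, 4)
    2: (0, 1)
    3: (1, 4)
    4: (1, 4)
    5: (4, 0)
    6: (0, 1)
    7: (0, 1)
    8: (1, 2)
    9: (4, 0)

The 9 indices split into 4 linkage classes (same alcove rep ⇔ same W_5-dot-orbit):

[[1, 3, 4], [2, 6, 7], [5, 9], [8]]


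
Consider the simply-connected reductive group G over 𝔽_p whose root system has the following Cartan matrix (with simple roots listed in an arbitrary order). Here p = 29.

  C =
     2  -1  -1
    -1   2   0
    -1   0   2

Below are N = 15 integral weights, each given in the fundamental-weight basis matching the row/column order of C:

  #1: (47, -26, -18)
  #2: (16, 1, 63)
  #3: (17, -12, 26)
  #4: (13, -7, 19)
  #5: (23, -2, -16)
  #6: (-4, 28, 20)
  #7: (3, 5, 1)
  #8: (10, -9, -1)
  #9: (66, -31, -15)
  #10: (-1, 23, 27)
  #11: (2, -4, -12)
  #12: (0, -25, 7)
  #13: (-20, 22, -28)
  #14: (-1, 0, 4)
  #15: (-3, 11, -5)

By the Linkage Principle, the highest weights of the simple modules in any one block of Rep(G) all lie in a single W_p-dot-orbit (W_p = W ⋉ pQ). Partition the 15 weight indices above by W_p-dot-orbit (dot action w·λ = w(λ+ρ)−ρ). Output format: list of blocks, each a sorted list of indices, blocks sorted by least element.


Dynkin diagram of C (from the 4 off-diagonal −1 entries): A_3.

Ā_29 reps of the 15 weights (A_3, coords as presented):

  λ_1 → (4, 6, 2)
  λ_2 → (4, 6, 2)
  λ_3 → (2, 5, 11)
  λ_4 → (8, 1, 15)
  λ_5 → (8, 1, 15)
  λ_6 → (3, 8, 0)
  λ_7 → (4, 6, 2)
  λ_8 → (3, 8, 0)
  λ_9 → (8, 1, 15)
  λ_10 → (0, 1, 5)
  λ_11 → (3, 8, 0)
  λ_12 → (8, 1, 15)
  λ_13 → (4, 6, 2)
  λ_14 → (0, 1, 5)
  λ_15 → (4, 6, 2)

Grouping the 15 weights by Ā_29-representative: 5 linkage classes.

[[1, 2, 7, 13, 15], [3], [4, 5, 9, 12], [6, 8, 11], [10, 14]]


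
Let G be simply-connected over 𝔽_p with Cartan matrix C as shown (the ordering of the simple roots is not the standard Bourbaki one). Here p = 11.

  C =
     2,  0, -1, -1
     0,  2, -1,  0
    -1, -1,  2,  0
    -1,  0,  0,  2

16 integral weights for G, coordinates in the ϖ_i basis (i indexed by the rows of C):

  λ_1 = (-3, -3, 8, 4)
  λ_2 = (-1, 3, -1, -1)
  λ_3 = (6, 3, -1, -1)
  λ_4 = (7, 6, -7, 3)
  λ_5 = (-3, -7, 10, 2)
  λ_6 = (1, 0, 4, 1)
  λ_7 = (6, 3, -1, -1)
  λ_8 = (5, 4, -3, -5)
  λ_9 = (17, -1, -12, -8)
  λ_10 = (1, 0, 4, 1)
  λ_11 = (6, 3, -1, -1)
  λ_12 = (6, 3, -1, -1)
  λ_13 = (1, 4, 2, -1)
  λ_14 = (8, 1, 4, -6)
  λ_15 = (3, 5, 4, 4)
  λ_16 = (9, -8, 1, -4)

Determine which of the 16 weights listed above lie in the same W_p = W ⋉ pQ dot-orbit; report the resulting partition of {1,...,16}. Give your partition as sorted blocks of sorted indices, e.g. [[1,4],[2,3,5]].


Dynkin diagram of C (from the 6 off-diagonal −1 entries): A_4.

λ_j+ρ reflected into Ā_11 (⟨·,θ^∨⟩≤11); 4-tuples as given:

    λ_1 → (2, 1, 5, 2)
    λ_2 → (0, 4, 0, 0)
    λ_3 → (7, 4, 0, 0)
    λ_4 → (2, 1, 5, 2)
    λ_5 → (2, 5, 3, 0)
    λ_6 → (2, 1, 5, 2)
    λ_7 → (7, 4, 0, 0)
    λ_8 → (0, 3, 2, 4)
    λ_9 → (0, 4, 0, 0)
    λ_10 → (2, 1, 5, 2)
    λ_11 → (7, 4, 0, 0)
    λ_12 → (7, 4, 0, 0)
    λ_13 → (2, 5, 3, 0)
    λ_14 → (4, 3, 2, 0)
    λ_15 → (0, 3, 2, 4)
    λ_16 → (2, 1, 5, 2)

Partition of {1..16} into 6 W_11-dot-orbits:

[[1, 4, 6, 10, 16], [2, 9], [3, 7, 11, 12], [5, 13], [8, 15], [14]]


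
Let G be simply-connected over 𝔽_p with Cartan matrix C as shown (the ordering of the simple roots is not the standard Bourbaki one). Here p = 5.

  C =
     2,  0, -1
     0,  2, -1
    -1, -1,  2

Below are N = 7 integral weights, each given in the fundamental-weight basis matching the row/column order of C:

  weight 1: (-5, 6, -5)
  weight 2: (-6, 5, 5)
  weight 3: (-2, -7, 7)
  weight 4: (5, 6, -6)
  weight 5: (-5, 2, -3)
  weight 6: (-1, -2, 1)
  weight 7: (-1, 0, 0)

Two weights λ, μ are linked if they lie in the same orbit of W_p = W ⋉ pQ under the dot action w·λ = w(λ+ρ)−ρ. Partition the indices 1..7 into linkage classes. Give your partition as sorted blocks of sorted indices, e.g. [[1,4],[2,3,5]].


Root system A_3: the 3×3 matrix C matches after relabeling.

Folding the 7 weights λ_j+ρ into Ā_5 (reps in the given 3-coord order):

  λ_1+ρ ↦ (1, 2, 1)
  λ_2+ρ ↦ (0, 1, 1)
  λ_3+ρ ↦ (1, 2, 1)
  λ_4+ρ ↦ (2, 1, 2)
  λ_5+ρ ↦ (1, 2, 1)
  λ_6+ρ ↦ (0, 1, 1)
  λ_7+ρ ↦ (0, 1, 1)

Linkage partition of the 7 weights (3 classes, p=5):

[[1, 3, 5], [2, 6, 7], [4]]


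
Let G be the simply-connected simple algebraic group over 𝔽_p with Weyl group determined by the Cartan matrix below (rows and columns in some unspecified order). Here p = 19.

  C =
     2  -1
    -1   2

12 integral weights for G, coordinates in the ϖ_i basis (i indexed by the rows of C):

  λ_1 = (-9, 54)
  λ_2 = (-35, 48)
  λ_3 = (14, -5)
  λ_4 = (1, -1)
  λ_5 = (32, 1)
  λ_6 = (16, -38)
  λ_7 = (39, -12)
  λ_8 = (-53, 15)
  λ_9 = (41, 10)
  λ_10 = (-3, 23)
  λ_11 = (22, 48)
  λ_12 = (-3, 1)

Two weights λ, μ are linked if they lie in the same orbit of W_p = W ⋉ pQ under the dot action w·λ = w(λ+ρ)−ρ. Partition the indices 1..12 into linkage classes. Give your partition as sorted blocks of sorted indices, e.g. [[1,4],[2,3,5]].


Type A_2, rank 2, |W|=6; reorder rows/cols to standard.

Each λ_j+ρ reduced to Ā_19; 2-tuples below use C's row order:

  [1] (2, 8);  [2] (11, 4);  [3] (11, 4);  [4] (2, 0);  [5] (3, 14);  [6] (1, 1);  [7] (2, 8);  [8] (3, 14);  [9] (11, 4);  [10] (3, 14);  [11] (11, 4);  [12] (2, 0)

Grouping the 12 weights by Ā_19-representative: 5 linkage classes.

[[1, 7], [2, 3, 9, 11], [4, 12], [5, 8, 10], [6]]


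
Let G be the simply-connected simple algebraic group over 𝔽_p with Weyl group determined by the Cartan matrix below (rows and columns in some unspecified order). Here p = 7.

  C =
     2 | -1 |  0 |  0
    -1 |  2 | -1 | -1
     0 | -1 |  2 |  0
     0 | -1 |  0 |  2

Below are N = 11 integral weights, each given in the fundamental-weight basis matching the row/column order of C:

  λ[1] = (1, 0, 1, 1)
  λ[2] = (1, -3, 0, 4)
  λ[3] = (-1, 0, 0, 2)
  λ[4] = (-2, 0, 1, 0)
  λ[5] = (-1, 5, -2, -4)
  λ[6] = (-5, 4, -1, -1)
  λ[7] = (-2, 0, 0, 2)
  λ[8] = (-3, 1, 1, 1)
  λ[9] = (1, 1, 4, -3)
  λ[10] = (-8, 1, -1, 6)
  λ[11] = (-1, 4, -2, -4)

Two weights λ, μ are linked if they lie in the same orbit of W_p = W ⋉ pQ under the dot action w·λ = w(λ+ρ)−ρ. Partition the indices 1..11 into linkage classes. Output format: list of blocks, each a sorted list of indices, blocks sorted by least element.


Type D_4, rank 4, |W|=192; reorder rows/cols to standard.

Each λ_j+ρ reduced to Ā_7; 4-tuples below use C's row order:

  λ_1 → (2, 0, 2, 2) · λ_2 → (0, 1, 1, 3) · λ_3 → (0, 1, 1, 3) · λ_4 → (1, 0, 2, 1) · λ_5 → (0, 1, 1, 3) · λ_6 → (4, 1, 0, 0) · λ_7 → (1, 0, 1, 3) · λ_8 → (2, 0, 2, 2) · λ_9 → (0, 2, 3, 0) · λ_10 → (0, 2, 3, 0) · λ_11 → (0, 1, 1, 3)

Grouping the 11 weights by Ā_7-representative: 6 linkage classes.

[[1, 8], [2, 3, 5, 11], [4], [6], [7], [9, 10]]


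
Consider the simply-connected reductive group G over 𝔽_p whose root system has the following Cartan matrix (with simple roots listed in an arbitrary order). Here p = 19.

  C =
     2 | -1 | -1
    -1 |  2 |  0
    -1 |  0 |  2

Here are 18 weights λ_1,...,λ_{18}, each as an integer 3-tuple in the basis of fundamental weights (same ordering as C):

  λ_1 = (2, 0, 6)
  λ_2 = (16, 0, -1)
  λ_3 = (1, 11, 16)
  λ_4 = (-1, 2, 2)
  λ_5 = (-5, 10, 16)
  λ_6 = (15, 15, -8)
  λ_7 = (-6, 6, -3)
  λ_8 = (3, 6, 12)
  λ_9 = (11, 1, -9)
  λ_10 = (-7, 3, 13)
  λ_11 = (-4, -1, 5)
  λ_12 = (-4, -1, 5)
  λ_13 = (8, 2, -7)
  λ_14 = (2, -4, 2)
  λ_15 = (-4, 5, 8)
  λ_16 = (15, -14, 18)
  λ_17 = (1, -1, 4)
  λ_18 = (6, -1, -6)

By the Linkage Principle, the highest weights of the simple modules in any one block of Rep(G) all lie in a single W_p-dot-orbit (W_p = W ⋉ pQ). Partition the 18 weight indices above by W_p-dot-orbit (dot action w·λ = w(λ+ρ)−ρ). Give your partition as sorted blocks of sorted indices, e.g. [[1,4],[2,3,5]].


Cartan matrix: type A_3 (|W|=24); un-permuting the 3 rows.

Ā_19 reps of the 18 weights (A_3, coords as presented):

    [1] (3, 1, 7)
    [2] (17, 1, 0)
    [3] (2, 0, 5)
    [4] (0, 3, 3)
    [5] (4, 2, 8)
    [6] (3, 3, 6)
    [7] (2, 0, 5)
    [8] (4, 2, 8)
    [9] (4, 2, 8)
    [10] (4, 2, 8)
    [11] (0, 3, 3)
    [12] (0, 3, 3)
    [13] (3, 3, 6)
    [14] (0, 3, 3)
    [15] (3, 3, 6)
    [16] (0, 3, 3)
    [17] (2, 0, 5)
    [18] (2, 0, 5)

Linkage partition of the 18 weights (6 classes, p=19):

[[1], [2], [3, 7, 17, 18], [4, 11, 12, 14, 16], [5, 8, 9, 10], [6, 13, 15]]
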